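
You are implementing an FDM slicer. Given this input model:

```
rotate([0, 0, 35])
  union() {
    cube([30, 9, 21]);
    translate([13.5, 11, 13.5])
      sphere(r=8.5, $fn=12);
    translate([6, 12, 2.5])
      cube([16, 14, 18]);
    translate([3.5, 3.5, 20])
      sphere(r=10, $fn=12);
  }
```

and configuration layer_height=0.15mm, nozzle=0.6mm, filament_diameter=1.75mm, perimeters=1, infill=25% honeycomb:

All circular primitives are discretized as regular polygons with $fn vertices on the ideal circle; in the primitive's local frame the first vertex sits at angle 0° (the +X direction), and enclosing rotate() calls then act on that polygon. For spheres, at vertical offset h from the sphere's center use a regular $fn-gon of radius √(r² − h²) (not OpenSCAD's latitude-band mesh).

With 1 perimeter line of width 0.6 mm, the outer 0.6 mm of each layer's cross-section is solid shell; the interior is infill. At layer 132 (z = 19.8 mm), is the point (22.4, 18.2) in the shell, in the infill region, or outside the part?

infill

At z = 19.8 mm: the 30×9 cube contributes its full rectangle; the sphere at (13.5, 11): section is a regular 12-gon, circumradius = √(r²−h²) = √(8.5²−6.3²) = 5.706; the cube at (6, 12) (footprint 16×14) is included at this height; the r=10 sphere at (3.5, 3.5) contributes a regular 12-gon of circumradius √(10²−0.2²) = 9.998; Combining (union): the regions partially overlap (shared area 188.15 mm²), so overlapping operands fuse into one piece — 1 connected region; (rotated 35° about Z; rotation is an isometry so areas/perimeters/island counts are preserved). Overall, the cross-section is a single solid region. Undo the 35° rotation: the query point maps to (28.788, 2.060) in the un-rotated model frame. The nearest boundary edge runs (30.00, 9.00)→(30.00, 0.00); distance from the point to it = 1.21 mm. The point is inside the cross-section and 1.21 mm from the nearest boundary — more than the 0.6 mm shell width (1 × 0.6), so it's in the infill interior.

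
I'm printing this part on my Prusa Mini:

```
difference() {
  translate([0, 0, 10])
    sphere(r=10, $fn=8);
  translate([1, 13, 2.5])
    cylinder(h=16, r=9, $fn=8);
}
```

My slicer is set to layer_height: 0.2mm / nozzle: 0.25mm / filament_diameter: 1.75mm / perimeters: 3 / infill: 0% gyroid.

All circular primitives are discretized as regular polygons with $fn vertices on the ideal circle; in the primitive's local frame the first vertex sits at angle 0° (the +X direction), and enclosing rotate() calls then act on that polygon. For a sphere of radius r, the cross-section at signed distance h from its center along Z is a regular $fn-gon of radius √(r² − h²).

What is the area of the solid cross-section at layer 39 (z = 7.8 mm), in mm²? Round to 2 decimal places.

At z = 7.8 mm: the r=10 sphere contributes a regular 8-gon of circumradius √(10²−2.2²) = 9.755 (area = (8/2)·9.755²·sin(360°/8) = 269.15 mm²); the r=9 cylinder at (1, 13) contributes a regular 8-gon of circumradius 9 (area = (8/2)·9.000²·sin(360°/8) = 229.10 mm²); Taking the first minus the rest: starting from the r=10 sphere (269.15 mm²), the r=9 cylinder at (1, 13) partially overlaps it — only the 39.34 mm² overlap (of its 229.10 mm²) is removed, clipping the outline — area = 229.81 mm². Overall, the cross-section is a single solid region. Net area = 229.81 mm².

229.81 mm²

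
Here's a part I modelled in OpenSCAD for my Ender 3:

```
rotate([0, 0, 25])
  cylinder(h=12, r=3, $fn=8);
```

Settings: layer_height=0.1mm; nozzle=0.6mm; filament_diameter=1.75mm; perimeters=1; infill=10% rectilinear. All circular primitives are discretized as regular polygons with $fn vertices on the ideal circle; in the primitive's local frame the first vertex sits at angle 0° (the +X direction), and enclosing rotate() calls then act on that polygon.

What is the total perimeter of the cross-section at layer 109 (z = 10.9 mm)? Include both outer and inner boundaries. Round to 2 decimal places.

18.37 mm

At z = 10.9 mm: the r=3 cylinder contributes a regular 8-gon of circumradius 3 (perimeter = 2·8·3.000·sin(180°/8) = 18.37 mm); (whole slice rotated 25° about Z — lengths, areas and connectivity unchanged). Overall, the cross-section is a single solid region. Total boundary length (outer) = 18.37 mm.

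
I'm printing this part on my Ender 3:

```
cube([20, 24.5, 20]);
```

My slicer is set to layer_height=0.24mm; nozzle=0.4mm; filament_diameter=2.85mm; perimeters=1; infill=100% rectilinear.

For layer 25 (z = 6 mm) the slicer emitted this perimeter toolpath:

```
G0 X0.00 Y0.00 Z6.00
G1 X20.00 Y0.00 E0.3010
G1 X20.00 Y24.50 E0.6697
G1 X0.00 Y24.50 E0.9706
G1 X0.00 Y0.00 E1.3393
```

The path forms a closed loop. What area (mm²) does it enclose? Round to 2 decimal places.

Apply the shoelace formula to the sequence of (X, Y) vertices; enclosed area = 490.00 mm².

490.00 mm²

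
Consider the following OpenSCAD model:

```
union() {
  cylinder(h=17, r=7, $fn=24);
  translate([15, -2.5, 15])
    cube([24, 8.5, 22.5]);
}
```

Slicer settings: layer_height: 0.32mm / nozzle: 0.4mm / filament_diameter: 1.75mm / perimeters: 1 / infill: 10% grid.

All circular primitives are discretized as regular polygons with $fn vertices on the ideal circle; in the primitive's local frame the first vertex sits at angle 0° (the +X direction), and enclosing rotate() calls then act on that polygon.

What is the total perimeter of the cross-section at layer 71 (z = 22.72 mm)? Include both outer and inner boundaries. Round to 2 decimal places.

At z = 22.72 mm: the cylinder is not intersected at this z (z outside [0, 17]); the 24×8.5 cube at (15, -2.5) contributes its full rectangle (perimeter 65.00 mm); Taking the union: only the 24×8.5 cube at (15, -2.5) is present, so the union is just that shape — boundary = 65.00 mm. Overall, the cross-section is a single solid region. Total boundary length (outer) = 65.00 mm.

65.00 mm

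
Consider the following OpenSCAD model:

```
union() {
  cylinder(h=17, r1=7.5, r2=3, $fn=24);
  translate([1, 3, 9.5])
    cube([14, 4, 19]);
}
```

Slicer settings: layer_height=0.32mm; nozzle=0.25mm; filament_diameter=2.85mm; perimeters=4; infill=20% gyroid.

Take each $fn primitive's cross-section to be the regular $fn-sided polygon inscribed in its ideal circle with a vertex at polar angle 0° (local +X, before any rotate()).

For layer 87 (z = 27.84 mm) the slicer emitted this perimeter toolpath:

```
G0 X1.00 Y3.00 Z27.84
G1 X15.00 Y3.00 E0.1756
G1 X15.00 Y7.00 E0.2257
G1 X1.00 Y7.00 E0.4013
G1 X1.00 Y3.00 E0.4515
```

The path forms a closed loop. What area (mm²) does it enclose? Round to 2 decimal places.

56.00 mm²

Apply the shoelace formula to the sequence of (X, Y) vertices; enclosed area = 56.00 mm².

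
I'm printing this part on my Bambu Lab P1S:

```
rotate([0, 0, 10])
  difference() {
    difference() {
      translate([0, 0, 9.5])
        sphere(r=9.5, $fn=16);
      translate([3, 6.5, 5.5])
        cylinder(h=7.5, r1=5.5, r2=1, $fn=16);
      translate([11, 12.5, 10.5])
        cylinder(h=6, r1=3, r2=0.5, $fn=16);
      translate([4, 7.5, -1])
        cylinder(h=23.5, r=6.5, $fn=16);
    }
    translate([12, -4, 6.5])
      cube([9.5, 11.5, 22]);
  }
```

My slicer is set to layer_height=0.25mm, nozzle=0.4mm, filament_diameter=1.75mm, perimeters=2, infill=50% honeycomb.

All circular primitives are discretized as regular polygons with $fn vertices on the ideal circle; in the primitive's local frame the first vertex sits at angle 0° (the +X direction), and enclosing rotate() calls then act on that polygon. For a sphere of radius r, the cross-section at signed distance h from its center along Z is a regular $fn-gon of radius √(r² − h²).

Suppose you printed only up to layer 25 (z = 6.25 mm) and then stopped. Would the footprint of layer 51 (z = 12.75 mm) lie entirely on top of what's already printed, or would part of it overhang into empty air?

Compare the two slices. At z = 6.25: the r=9.5 sphere slices to a regular 16-gon of circumradius 8.927 (√(r²−h²) with h=3.25 from center) (area = (16/2)·8.927²·sin(360°/16) = 243.96 mm²); the cone at (3, 6.5) (r1=5.5→r2=1) has section circumradius 5.050 here — a regular 16-gon (area = (16/2)·5.050²·sin(360°/16) = 78.08 mm²); the cone at (11, 12.5) does not reach this height (z outside [10.5, 16.5]); the cylinder at (4, 7.5): section is a regular 16-gon, circumradius r=6.5 (area = (16/2)·6.500²·sin(360°/16) = 129.35 mm²); Subtracting the remaining from the first: starting from the r=9.5 sphere (243.96 mm²), the cone at (3, 6.5) partially overlaps it — only the 50.57 mm² overlap (of its 78.08 mm²) is removed, clipping the outline; the r=6.5 cylinder at (4, 7.5) partially overlaps it — only the 7.73 mm² overlap (of its 129.35 mm²) is removed, clipping the outline — area = 185.66 mm²; the cube at (12, -4) does not reach this height (z outside [6.5, 28.5]); After the difference (first − rest): none of the subtracted shapes is present at this height, so that combined region is unchanged — area = 185.66 mm²; (rotated 10° about Z; rotation is an isometry so areas/perimeters/island counts are preserved). At z = 12.75: the r=9.5 sphere slices to a regular 16-gon of circumradius 8.927 (√(r²−h²) with h=3.25 from center) (area = (16/2)·8.927²·sin(360°/16) = 243.96 mm²); the cone at (3, 6.5) contributes a regular 16-gon of circumradius 1.150 (interpolated between r1=5.5 and r2=1 at t=0.967) (area = (16/2)·1.150²·sin(360°/16) = 4.05 mm²); the cone at (11, 12.5) (r1=3→r2=0.5) has section circumradius 2.062 here — a regular 16-gon (area = (16/2)·2.062²·sin(360°/16) = 13.02 mm²); the r=6.5 cylinder at (4, 7.5) contributes a regular 16-gon of circumradius 6.5 (area = (16/2)·6.500²·sin(360°/16) = 129.35 mm²); Taking the first minus the rest: starting from the r=9.5 sphere (243.96 mm²), the cone at (3, 6.5) lies wholly inside it (removes its full 4.05 mm² and its 7.18 mm outline becomes a hole wall); the cone at (11, 12.5) misses the remaining region (no effect); the r=6.5 cylinder at (4, 7.5) partially overlaps it — only the 54.25 mm² overlap (of its 129.35 mm²) is removed, clipping the outline — area = 185.66 mm²; the cube at (12, -4) (footprint 9.5×11.5) is included at this height (area 109.25 mm²); Subtracting the remaining from the first: starting from that combined region (185.66 mm²), the 9.5×11.5 cube at (12, -4) misses the remaining region (no effect) — area = 185.66 mm²; (whole slice rotated 10° about Z — lengths, areas and connectivity unchanged). Checking containment: the cross-section at z = 12.75 is a subset of the cross-section at z = 6.25.

entirely on top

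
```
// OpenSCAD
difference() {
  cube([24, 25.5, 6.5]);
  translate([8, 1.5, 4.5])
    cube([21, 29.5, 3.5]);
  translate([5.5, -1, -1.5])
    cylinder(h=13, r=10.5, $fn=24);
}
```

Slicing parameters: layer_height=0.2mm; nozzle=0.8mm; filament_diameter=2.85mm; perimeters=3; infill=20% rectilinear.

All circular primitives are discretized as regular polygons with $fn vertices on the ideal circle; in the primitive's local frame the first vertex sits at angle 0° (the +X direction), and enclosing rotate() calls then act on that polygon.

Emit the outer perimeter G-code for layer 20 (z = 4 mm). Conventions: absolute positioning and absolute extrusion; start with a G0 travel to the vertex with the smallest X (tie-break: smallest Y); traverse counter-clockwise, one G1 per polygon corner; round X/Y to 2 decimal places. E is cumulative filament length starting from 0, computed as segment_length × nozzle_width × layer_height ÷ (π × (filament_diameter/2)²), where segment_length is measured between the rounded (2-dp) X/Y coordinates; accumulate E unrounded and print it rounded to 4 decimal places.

At z = 4 mm: the cube (footprint 24×25.5) is included at this height; the cube at (8, 1.5) is absent (z outside [4.5, 8]); the r=10.5 cylinder at (5.5, -1) gives a regular 24-gon of circumradius 10.5 (constant along its height); After the difference (first − rest): starting from the 24×25.5 cube, the r=10.5 cylinder at (5.5, -1) partially overlaps it — only the 124.32 mm² overlap (of its 342.42 mm²) is removed, clipping the outline — 1 connected region. The outline is a single polygon with 13 vertices. Extrusion per mm of travel: 0.8 × 0.2 / (π × 1.425²) = 0.025081. Accumulating E over each segment gives final E = 2.4193.

G0 X0.00 Y7.90 Z4.00
G1 X0.25 Y8.09 E0.0079
G1 X2.78 Y9.14 E0.0766
G1 X5.50 Y9.50 E0.1454
G1 X8.22 Y9.14 E0.2142
G1 X10.75 Y8.09 E0.2829
G1 X12.92 Y6.42 E0.3516
G1 X14.59 Y4.25 E0.4203
G1 X15.64 Y1.72 E0.4890
G1 X15.87 Y0.00 E0.5325
G1 X24.00 Y0.00 E0.7364
G1 X24.00 Y25.50 E1.3760
G1 X0.00 Y25.50 E1.9779
G1 X0.00 Y7.90 E2.4193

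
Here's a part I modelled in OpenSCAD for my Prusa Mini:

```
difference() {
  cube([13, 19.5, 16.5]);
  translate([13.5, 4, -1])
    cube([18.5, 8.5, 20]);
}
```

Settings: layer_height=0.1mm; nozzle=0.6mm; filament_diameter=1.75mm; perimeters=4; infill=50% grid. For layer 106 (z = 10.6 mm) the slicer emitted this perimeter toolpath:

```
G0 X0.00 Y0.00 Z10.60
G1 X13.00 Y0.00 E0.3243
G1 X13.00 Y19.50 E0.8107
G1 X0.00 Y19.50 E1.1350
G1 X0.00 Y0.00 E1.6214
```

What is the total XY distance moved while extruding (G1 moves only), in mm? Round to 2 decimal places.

Sum the Euclidean lengths of each G1 segment: total = 65.00 mm.

65.00 mm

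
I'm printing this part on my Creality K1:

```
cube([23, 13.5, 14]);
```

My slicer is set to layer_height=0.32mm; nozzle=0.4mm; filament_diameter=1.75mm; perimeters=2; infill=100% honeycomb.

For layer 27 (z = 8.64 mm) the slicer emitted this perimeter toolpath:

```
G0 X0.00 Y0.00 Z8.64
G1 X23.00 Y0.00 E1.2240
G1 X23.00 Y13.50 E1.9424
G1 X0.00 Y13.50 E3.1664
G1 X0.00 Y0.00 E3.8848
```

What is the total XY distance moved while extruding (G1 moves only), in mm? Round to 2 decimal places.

Sum the Euclidean lengths of each G1 segment: total = 73.00 mm.

73.00 mm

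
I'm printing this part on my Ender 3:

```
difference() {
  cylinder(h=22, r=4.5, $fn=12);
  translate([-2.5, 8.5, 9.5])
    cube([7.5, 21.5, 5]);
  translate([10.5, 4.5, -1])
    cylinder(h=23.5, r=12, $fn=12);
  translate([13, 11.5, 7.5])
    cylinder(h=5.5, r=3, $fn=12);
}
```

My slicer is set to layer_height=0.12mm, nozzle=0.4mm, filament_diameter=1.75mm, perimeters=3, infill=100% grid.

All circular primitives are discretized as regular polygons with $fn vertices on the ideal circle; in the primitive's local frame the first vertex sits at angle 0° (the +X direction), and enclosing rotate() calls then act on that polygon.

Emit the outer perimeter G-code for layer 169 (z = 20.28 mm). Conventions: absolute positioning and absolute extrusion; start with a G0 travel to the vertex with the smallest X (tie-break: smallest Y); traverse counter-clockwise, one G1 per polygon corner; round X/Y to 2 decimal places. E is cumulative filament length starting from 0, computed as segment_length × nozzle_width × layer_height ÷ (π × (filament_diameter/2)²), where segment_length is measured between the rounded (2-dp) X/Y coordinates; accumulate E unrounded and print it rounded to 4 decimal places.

G0 X-4.50 Y0.00 Z20.28
G1 X-3.90 Y-2.25 E0.0465
G1 X-2.25 Y-3.90 E0.0930
G1 X0.00 Y-4.50 E0.1395
G1 X2.25 Y-3.90 E0.1860
G1 X2.38 Y-3.77 E0.1896
G1 X0.11 Y-1.50 E0.2537
G1 X-1.40 Y4.12 E0.3698
G1 X-2.25 Y3.90 E0.3874
G1 X-3.90 Y2.25 E0.4339
G1 X-4.50 Y0.00 E0.4804

At z = 20.28 mm: the r=4.5 cylinder contributes a regular 12-gon of circumradius 4.5; the cube at (-2.5, 8.5) is not intersected at this z (z outside [9.5, 14.5]); the r=12 cylinder at (10.5, 4.5) gives a regular 12-gon of circumradius 12 (constant along its height); the cylinder at (13, 11.5) is absent (z outside [7.5, 13]); Subtracting the remaining from the first: starting from the r=4.5 cylinder, the r=12 cylinder at (10.5, 4.5) partially overlaps it — only the 30.48 mm² overlap (of its 432.00 mm²) is removed, clipping the outline — 1 connected region. The outline is a single polygon with 10 vertices. Extrusion per mm of travel: 0.4 × 0.12 / (π × 0.875²) = 0.019956. Accumulating E over each segment gives final E = 0.4804.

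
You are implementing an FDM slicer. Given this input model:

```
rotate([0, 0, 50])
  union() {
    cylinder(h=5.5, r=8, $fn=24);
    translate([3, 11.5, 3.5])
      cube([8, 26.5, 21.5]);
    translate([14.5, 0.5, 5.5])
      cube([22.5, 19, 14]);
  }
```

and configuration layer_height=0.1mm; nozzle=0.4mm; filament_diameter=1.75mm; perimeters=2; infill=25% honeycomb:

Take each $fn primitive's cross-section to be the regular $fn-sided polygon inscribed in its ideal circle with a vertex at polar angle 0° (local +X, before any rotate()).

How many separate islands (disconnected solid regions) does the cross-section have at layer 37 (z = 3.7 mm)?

2

At z = 3.7 mm: the r=8 cylinder gives a regular 24-gon of circumradius 8 (constant along its height); the 8×26.5 cube at (3, 11.5) contributes its full rectangle; the cube at (14.5, 0.5) does not reach this height (z outside [5.5, 19.5]); Merging all regions: the 2 present regions are separate (no shared area or edge), so areas and boundary lengths simply add and each stays a separate island — 2 connected regions; (whole slice rotated 50° about Z — lengths, areas and connectivity unchanged). Overall, the cross-section has 2 separate islands. Island count = 2.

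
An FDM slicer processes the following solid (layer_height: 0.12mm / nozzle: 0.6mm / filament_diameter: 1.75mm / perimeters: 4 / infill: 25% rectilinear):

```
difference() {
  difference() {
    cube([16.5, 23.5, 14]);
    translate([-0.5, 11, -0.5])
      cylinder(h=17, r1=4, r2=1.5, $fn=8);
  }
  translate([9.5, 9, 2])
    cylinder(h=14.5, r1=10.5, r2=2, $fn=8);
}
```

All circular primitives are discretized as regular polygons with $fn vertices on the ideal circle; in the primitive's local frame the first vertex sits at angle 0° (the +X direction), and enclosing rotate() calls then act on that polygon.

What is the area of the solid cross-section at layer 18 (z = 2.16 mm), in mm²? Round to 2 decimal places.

At z = 2.16 mm: the cube (footprint 16.5×23.5) is included at this height (area 387.75 mm²); the cone at (-0.5, 11): at t=0.156 of its height the radius interpolates to r₁+(r₂−r₁)t = 3.609, giving a regular 8-gon of that circumradius (area = (8/2)·3.609²·sin(360°/8) = 36.84 mm²); Taking the first minus the rest: starting from the 16.5×23.5 cube (387.75 mm²), the cone at (-0.5, 11) partially overlaps it — only the 14.91 mm² overlap (of its 36.84 mm²) is removed, clipping the outline — area = 372.84 mm²; the cone at (9.5, 9) contributes a regular 8-gon of circumradius 10.406 (interpolated between r1=10.5 and r2=2 at t=0.011) (area = (8/2)·10.406²·sin(360°/8) = 306.29 mm²); Taking the first minus the rest: starting from that combined region (372.84 mm²), the cone at (9.5, 9) partially overlaps it — only the 258.69 mm² overlap (of its 306.29 mm²) is removed, clipping the outline — area = 114.15 mm². Overall, the cross-section has 3 separate islands. Net area = 114.15 mm².

114.15 mm²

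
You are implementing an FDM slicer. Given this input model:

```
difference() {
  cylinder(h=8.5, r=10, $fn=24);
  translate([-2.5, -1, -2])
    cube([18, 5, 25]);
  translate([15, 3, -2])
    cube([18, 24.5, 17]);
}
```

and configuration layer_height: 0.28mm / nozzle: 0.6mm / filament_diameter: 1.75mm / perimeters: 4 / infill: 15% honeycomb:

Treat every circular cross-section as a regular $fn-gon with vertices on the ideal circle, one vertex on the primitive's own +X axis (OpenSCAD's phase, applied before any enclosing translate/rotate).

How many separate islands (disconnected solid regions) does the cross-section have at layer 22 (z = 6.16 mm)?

1

At z = 6.16 mm: the r=10 cylinder gives a regular 24-gon of circumradius 10 (constant along its height); the cube at (-2.5, -1) is present — its section is the full 18×5 rectangle; the cube at (15, 3) (footprint 18×24.5) is included at this height; Taking the first minus the rest: starting from the r=10 cylinder, the 18×5 cube at (-2.5, -1) partially overlaps it — only the 61.10 mm² overlap (of its 90.00 mm²) is removed, clipping the outline; the 18×24.5 cube at (15, 3) misses the remaining region (no effect) — 1 connected region. Overall, the cross-section is a single solid region. Island count = 1.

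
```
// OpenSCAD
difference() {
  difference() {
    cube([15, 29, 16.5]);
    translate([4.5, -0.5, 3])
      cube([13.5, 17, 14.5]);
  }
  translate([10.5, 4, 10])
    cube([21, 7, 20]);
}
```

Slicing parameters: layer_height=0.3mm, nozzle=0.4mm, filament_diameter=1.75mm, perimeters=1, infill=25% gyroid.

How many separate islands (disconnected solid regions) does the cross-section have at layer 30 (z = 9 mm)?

1

At z = 9 mm: the 15×29 cube contributes its full rectangle; the 13.5×17 cube at (4.5, -0.5) contributes its full rectangle; Taking the first minus the rest: starting from the 15×29 cube, the 13.5×17 cube at (4.5, -0.5) partially overlaps it — only the 173.25 mm² overlap (of its 229.50 mm²) is removed, clipping the outline — 1 connected region; the cube at (10.5, 4) does not reach this height (z outside [10, 30]); Taking the first minus the rest: none of the subtracted shapes is present at this height, so that combined region is unchanged — 1 connected region. Overall, the cross-section is a single solid region. Island count = 1.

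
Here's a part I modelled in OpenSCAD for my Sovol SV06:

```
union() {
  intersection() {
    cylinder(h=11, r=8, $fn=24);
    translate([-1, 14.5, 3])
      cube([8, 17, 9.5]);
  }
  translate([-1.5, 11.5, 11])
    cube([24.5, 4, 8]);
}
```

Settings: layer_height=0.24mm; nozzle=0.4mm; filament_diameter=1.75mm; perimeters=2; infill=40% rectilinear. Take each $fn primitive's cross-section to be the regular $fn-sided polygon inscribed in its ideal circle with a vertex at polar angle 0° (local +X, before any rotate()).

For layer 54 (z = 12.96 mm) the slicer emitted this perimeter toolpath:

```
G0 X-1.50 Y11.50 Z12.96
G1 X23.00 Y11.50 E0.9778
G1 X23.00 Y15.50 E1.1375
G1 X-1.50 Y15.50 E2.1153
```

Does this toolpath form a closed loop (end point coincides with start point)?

no

Start point (G0): (-1.50, 11.50). End point (last G1): the path does not return to the start — open.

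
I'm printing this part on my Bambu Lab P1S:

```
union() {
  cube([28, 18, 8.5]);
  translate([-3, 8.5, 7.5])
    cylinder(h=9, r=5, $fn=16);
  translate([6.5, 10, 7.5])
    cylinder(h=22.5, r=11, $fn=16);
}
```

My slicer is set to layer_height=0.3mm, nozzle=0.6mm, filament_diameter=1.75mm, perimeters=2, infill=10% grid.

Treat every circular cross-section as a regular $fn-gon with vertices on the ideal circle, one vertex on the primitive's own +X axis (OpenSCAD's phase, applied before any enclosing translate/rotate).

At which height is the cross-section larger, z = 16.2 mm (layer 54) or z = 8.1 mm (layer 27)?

Layer 54 (z = 16.2): the cube is absent (z outside [0, 8.5]); the cylinder at (-3, 8.5): section is a regular 16-gon, circumradius r=5 (area = (16/2)·5.000²·sin(360°/16) = 76.54 mm²); the r=11 cylinder at (6.5, 10) gives a regular 16-gon of circumradius 11 (constant along its height) (area = (16/2)·11.000²·sin(360°/16) = 370.44 mm²); Merging all regions: the regions partially overlap — summed areas 446.97 mm² minus the doubly-counted overlap 46.62 mm² gives 400.36 mm² — area = 400.36 mm². So its area = 400.36 mm². Layer 27 (z = 8.1): the cube is present — its section is the full 28×18 rectangle (area 504.00 mm²); the r=5 cylinder at (-3, 8.5) gives a regular 16-gon of circumradius 5 (constant along its height) (area = (16/2)·5.000²·sin(360°/16) = 76.54 mm²); the r=11 cylinder at (6.5, 10) gives a regular 16-gon of circumradius 11 (constant along its height) (area = (16/2)·11.000²·sin(360°/16) = 370.44 mm²); Merging all regions: the regions partially overlap — summed areas 950.97 mm² minus the doubly-counted overlap 330.60 mm² gives 620.37 mm² — area = 620.37 mm². So its area = 620.37 mm². Layer 27 is larger (620.37 vs 400.36 mm²).

layer 27 (z = 8.1 mm)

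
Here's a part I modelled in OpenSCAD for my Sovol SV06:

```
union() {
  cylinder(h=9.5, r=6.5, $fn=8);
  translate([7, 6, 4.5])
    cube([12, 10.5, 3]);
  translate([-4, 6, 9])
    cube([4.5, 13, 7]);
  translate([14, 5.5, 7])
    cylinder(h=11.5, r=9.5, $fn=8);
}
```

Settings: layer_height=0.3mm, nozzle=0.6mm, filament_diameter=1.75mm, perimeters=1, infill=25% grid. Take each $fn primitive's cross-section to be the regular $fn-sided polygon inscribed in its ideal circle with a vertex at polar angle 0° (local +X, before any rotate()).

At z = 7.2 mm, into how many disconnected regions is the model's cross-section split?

2

At z = 7.2 mm: the r=6.5 cylinder contributes a regular 8-gon of circumradius 6.5; the 12×10.5 cube at (7, 6) contributes its full rectangle; the cube at (-4, 6) is absent (z outside [9, 16]); the cylinder at (14, 5.5): section is a regular 8-gon, circumradius r=9.5; Merging all regions: the regions partially overlap (shared area 92.59 mm²), so overlapping operands fuse into one piece — 2 connected regions. The result has 2 disconnected regions.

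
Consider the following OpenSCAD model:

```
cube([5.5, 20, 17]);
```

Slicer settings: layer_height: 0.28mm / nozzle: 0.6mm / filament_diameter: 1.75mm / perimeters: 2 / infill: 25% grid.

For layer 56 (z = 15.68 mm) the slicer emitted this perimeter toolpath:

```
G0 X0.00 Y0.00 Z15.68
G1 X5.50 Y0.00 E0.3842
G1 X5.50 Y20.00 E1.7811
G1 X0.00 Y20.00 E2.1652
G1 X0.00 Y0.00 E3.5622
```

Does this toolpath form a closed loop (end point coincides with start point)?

yes

Start point (G0): (0.00, 0.00). End point (last G1): the path returns to the start — closed.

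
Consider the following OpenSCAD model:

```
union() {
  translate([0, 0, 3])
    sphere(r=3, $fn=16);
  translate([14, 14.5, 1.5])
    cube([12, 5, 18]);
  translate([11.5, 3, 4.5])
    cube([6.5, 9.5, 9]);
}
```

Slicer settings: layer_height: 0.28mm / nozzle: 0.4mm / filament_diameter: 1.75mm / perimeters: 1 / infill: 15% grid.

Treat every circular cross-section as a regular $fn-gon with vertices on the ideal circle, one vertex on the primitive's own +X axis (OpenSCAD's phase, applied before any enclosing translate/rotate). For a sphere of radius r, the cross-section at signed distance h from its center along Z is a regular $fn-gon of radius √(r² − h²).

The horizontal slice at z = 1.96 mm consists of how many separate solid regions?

2

At z = 1.96 mm: the r=3 sphere contributes a regular 16-gon of circumradius √(3²−1.04²) = 2.814; the cube at (14, 14.5) is present — its section is the full 12×5 rectangle; the cube at (11.5, 3) does not reach this height (z outside [4.5, 13.5]); Combining (union): the 2 present regions are separate (no shared area or edge), so areas and boundary lengths simply add and each stays a separate island — 2 connected regions. The result has 2 disconnected regions.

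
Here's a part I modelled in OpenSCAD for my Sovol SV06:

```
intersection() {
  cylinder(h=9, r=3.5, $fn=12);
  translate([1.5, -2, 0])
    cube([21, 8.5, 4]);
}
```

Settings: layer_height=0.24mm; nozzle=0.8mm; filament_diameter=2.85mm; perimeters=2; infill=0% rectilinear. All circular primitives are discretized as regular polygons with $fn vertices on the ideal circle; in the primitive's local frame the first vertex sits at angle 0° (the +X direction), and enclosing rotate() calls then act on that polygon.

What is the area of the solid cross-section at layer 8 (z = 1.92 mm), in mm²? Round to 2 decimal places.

At z = 1.92 mm: the cylinder: section is a regular 12-gon, circumradius r=3.5 (area = (12/2)·3.500²·sin(360°/12) = 36.75 mm²); the cube at (1.5, -2) is present — its section is the full 21×8.5 rectangle (area 178.50 mm²); After intersecting: the 21×8.5 cube at (1.5, -2) partially overlaps the r=3.5 cylinder; clipping to the common part keeps 7.68 mm² — area = 7.68 mm². Overall, the cross-section is a single solid region. Net area = 7.68 mm².

7.68 mm²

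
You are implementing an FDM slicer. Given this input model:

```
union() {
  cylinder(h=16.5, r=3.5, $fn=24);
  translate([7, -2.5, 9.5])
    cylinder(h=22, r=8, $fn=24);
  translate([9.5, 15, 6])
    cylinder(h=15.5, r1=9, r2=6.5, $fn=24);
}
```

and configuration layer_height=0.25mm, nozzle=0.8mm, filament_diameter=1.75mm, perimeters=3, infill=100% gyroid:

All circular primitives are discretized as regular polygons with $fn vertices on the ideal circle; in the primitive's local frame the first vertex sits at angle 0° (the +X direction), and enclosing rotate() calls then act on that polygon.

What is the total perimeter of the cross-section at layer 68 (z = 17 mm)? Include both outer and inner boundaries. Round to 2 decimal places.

At z = 17 mm: the cylinder is not intersected at this z (z outside [0, 16.5]); the cylinder at (7, -2.5): section is a regular 24-gon, circumradius r=8 (perimeter = 2·24·8.000·sin(180°/24) = 50.12 mm); the cone at (9.5, 15): at t=0.710 of its height the radius interpolates to r₁+(r₂−r₁)t = 7.226, giving a regular 24-gon of that circumradius (perimeter = 2·24·7.226·sin(180°/24) = 45.27 mm); Merging all regions: the 2 present regions are separate (no shared area or edge), so areas and boundary lengths simply add and each stays a separate island — boundary = 95.39 mm. Overall, the cross-section has 2 separate islands. Total boundary length (outer) = 95.39 mm.

95.39 mm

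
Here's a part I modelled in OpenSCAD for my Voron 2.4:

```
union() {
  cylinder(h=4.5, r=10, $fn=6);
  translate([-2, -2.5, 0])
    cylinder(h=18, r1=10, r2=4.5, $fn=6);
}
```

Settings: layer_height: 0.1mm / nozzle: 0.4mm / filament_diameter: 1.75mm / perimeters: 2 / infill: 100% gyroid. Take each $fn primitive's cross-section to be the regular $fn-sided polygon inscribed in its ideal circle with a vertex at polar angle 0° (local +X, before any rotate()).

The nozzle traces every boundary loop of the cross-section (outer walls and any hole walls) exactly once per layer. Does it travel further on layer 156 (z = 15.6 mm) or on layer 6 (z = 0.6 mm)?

Layer 156 (z = 15.6): the cylinder is not intersected at this z (z outside [0, 4.5]); the cone at (-2, -2.5) contributes a regular 6-gon of circumradius 5.233 (interpolated between r1=10 and r2=4.5 at t=0.867) (perimeter = 2·6·5.233·sin(180°/6) = 31.40 mm); Combining (union): only the cone at (-2, -2.5) is present, so the union is just that shape — boundary = 31.40 mm. So its perimeter = 31.40 mm. Layer 6 (z = 0.6): the cylinder: section is a regular 6-gon, circumradius r=10 (perimeter = 2·6·10.000·sin(180°/6) = 60.00 mm); the cone at (-2, -2.5) (r1=10→r2=4.5) has section circumradius 9.817 here — a regular 6-gon (perimeter = 2·6·9.817·sin(180°/6) = 58.90 mm); Taking the union: the regions partially overlap (shared area 197.36 mm²), so the edge portions inside another operand are dropped and the merged outline is re-measured after clipping — boundary = 66.34 mm. So its perimeter = 66.34 mm. Layer 6 is larger (66.34 vs 31.40 mm).

layer 6 (z = 0.6 mm)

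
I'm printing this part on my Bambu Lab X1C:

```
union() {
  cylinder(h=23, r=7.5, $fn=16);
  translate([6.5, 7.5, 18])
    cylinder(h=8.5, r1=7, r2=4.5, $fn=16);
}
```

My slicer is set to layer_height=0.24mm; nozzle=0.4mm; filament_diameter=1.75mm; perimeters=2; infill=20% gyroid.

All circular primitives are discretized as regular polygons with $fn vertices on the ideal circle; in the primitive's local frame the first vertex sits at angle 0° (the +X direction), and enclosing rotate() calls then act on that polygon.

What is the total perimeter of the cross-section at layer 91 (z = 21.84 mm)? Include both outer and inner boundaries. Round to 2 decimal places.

At z = 21.84 mm: the r=7.5 cylinder gives a regular 16-gon of circumradius 7.5 (constant along its height) (perimeter = 2·16·7.500·sin(180°/16) = 46.82 mm); the cone at (6.5, 7.5) contributes a regular 16-gon of circumradius 5.871 (interpolated between r1=7 and r2=4.5 at t=0.452) (perimeter = 2·16·5.871·sin(180°/16) = 36.65 mm); Merging all regions: the regions partially overlap (shared area 19.31 mm²), so the edge portions inside another operand are dropped and the merged outline is re-measured after clipping — boundary = 64.53 mm. Overall, the cross-section is a single solid region. Total boundary length (outer) = 64.53 mm.

64.53 mm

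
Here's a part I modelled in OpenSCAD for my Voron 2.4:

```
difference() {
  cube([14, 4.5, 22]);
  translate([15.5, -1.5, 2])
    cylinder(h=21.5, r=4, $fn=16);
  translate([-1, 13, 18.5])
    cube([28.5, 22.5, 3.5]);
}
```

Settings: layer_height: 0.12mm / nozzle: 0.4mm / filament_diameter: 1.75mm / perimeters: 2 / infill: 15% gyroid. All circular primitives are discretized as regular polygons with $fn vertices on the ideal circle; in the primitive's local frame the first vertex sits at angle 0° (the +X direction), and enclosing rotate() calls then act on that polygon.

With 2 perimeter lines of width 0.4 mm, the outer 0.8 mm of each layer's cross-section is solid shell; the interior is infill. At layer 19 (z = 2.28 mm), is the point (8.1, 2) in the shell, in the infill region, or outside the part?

At z = 2.28 mm: the 14×4.5 cube contributes its full rectangle; the r=4 cylinder at (15.5, -1.5) gives a regular 16-gon of circumradius 4 (constant along its height); the cube at (-1, 13) is not intersected at this z (z outside [18.5, 22]); After the difference (first − rest): starting from the 14×4.5 cube, the r=4 cylinder at (15.5, -1.5) partially overlaps it — only the 2.94 mm² overlap (of its 48.98 mm²) is removed, clipping the outline — 1 connected region. Overall, the cross-section is a single solid region. The nearest boundary edge runs (11.80, 0.00)→(0.00, 0.00); distance from the point to it = 2.00 mm. The point is inside the cross-section and 2.00 mm from the nearest boundary — more than the 0.8 mm shell width (2 × 0.4), so it's in the infill interior.

infill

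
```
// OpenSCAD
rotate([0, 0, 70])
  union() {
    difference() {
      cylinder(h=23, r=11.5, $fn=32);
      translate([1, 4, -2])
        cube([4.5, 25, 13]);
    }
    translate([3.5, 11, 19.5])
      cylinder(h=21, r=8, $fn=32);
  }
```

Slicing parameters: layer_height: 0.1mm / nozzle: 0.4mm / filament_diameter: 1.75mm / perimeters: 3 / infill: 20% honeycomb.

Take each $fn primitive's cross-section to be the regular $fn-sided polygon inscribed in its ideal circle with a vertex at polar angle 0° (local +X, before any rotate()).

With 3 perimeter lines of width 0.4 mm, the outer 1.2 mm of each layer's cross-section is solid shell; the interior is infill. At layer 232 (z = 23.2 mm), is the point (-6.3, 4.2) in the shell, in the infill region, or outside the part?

infill

At z = 23.2 mm: the cylinder does not reach this height (z outside [0, 23]); the cube at (1, 4) is absent (z outside [-2, 11]); Subtracting the remaining from the first: the first operand is absent here, so nothing remains; the r=8 cylinder at (3.5, 11) gives a regular 32-gon of circumradius 8 (constant along its height); Taking the union: only the r=8 cylinder at (3.5, 11) is present, so the union is just that shape — 1 connected region; (whole slice rotated 70° about Z — lengths, areas and connectivity unchanged). Overall, the cross-section is a single solid region. Undo the 70° rotation: the query point maps to (1.792, 7.357) in the un-rotated model frame. The nearest boundary edge runs (-0.94, 4.35)→(0.44, 3.61); distance from the point to it = 3.94 mm. The point is inside the cross-section and 3.94 mm from the nearest boundary — more than the 1.2 mm shell width (3 × 0.4), so it's in the infill interior.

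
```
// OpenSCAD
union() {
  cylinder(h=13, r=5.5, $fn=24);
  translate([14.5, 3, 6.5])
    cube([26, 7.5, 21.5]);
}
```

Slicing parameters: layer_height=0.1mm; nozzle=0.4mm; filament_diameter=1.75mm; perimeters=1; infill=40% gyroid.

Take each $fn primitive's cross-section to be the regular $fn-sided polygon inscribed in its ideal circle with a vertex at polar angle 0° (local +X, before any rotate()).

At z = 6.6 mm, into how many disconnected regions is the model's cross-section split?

2

At z = 6.6 mm: the r=5.5 cylinder contributes a regular 24-gon of circumradius 5.5; the cube at (14.5, 3) (footprint 26×7.5) is included at this height; Taking the union: the 2 present regions are separate (no shared area or edge), so areas and boundary lengths simply add and each stays a separate island — 2 connected regions. The result has 2 disconnected regions.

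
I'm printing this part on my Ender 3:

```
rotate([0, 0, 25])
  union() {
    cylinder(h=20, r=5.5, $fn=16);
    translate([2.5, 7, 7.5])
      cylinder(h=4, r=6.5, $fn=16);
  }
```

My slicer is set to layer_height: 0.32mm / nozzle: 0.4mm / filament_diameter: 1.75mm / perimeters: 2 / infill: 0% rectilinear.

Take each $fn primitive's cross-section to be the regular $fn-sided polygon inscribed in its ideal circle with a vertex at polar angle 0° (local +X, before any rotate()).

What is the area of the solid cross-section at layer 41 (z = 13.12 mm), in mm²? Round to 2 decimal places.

At z = 13.12 mm: the r=5.5 cylinder gives a regular 16-gon of circumradius 5.5 (constant along its height) (area = (16/2)·5.500²·sin(360°/16) = 92.61 mm²); the cylinder at (2.5, 7) does not reach this height (z outside [7.5, 11.5]); Taking the union: only the r=5.5 cylinder is present, so the union is just that shape — area = 92.61 mm²; (whole slice rotated 25° about Z — lengths, areas and connectivity unchanged). Overall, the cross-section is a single solid region. Net area = 92.61 mm².

92.61 mm²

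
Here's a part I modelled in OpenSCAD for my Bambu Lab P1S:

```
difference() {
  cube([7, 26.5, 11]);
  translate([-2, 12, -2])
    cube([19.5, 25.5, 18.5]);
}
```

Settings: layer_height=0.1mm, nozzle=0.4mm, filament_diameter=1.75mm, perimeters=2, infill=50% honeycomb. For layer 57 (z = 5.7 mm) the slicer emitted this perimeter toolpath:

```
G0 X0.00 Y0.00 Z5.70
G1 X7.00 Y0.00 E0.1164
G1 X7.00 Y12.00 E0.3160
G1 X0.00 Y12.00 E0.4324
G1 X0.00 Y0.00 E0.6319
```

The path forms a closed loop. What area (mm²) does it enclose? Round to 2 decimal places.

Apply the shoelace formula to the sequence of (X, Y) vertices; enclosed area = 84.00 mm².

84.00 mm²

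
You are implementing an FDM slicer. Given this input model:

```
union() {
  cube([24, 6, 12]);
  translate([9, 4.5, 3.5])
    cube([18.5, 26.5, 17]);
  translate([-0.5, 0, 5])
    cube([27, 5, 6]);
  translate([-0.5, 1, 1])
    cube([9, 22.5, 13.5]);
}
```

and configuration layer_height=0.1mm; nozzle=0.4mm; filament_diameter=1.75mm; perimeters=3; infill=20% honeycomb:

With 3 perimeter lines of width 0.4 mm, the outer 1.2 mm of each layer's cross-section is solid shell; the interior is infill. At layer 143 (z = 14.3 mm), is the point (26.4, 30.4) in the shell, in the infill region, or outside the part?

shell

At z = 14.3 mm: the cube does not reach this height (z outside [0, 12]); the cube at (9, 4.5) (footprint 18.5×26.5) is included at this height; the cube at (-0.5, 0) is not intersected at this z (z outside [5, 11]); the 9×22.5 cube at (-0.5, 1) contributes its full rectangle; Merging all regions: the 2 present regions are separate (no shared area or edge), so areas and boundary lengths simply add and each stays a separate island — 2 connected regions. Overall, the cross-section has 2 separate islands. The nearest boundary edge runs (9.00, 31.00)→(27.50, 31.00); distance from the point to it = 0.60 mm. (Shell/infill is judged within the island containing the point — the largest one.) The point is inside the cross-section, 0.60 mm from the nearest boundary — within the 1.2 mm shell band (3 × 0.4).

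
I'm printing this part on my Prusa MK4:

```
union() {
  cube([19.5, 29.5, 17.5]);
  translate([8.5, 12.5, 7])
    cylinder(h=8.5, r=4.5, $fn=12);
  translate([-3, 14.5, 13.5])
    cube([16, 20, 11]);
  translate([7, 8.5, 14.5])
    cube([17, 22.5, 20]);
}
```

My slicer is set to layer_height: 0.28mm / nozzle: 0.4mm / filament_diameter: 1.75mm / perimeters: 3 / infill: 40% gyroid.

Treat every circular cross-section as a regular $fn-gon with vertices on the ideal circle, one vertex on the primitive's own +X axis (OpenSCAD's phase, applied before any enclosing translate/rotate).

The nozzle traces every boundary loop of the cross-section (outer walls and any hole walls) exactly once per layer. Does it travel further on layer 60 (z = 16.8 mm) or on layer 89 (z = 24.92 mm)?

layer 60 (z = 16.8 mm)

Layer 60 (z = 16.8): the 19.5×29.5 cube contributes its full rectangle (perimeter 98.00 mm); the cylinder at (8.5, 12.5) is absent (z outside [7, 15.5]); the 16×20 cube at (-3, 14.5) contributes its full rectangle (perimeter 72.00 mm); the 17×22.5 cube at (7, 8.5) contributes its full rectangle (perimeter 79.00 mm); Merging all regions: the regions partially overlap (shared area 466.50 mm²), so the edge portions inside another operand are dropped and the merged outline is re-measured after clipping — boundary = 123.00 mm. So its perimeter = 123.00 mm. Layer 89 (z = 24.92): the cube does not reach this height (z outside [0, 17.5]); the cylinder at (8.5, 12.5) is not intersected at this z (z outside [7, 15.5]); the cube at (-3, 14.5) is not intersected at this z (z outside [13.5, 24.5]); the cube at (7, 8.5) is present — its section is the full 17×22.5 rectangle (perimeter 79.00 mm); Combining (union): only the 17×22.5 cube at (7, 8.5) is present, so the union is just that shape — boundary = 79.00 mm. So its perimeter = 79.00 mm. Layer 60 is larger (123.00 vs 79.00 mm).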